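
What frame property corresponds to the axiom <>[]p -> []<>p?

convergence: forall x forall y forall z (Rxy & Rxz -> exists w (Ryw & Rzw))

This is the .2 axiom.
It corresponds to convergence: forall x forall y forall z (Rxy & Rxz -> exists w (Ryw & Rzw)).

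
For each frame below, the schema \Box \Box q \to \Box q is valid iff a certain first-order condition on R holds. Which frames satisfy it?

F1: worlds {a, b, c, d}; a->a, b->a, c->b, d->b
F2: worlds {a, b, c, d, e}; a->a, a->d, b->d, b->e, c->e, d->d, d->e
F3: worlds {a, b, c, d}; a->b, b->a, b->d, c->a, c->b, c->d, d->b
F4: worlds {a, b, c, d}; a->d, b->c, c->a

This is the axiom for density; its first-order frame correspondent is \forall x \forall y (Rxy \to \exists z (Rxz \wedge Rzy)).
F1: fails — Rdb but no z with Rdz and Rzb.
F2: fails — Rce but no z with Rcz and Rze.
F3: fails — Rab but no z with Raz and Rzb.
F4: fails — Rca but no z with Rcz and Rza.
Valid on no frame.

none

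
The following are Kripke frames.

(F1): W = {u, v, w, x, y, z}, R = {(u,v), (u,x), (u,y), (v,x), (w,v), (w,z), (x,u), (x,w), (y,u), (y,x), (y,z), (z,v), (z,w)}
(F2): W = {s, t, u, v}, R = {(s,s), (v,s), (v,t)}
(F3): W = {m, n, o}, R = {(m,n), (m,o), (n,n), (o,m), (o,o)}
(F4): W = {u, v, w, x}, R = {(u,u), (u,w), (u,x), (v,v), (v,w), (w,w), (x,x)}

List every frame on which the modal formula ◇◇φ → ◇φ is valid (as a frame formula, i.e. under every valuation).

(F2), (F4)

The schema corresponds to transitivity: ∀x ∀y ∀z (Rxy ∧ Ryz → Rxz).
(F1): fails — Rxw and Rwv but not Rxv.
(F2): holds.
(F3): fails — Rom and Rmn but not Ron.
(F4): holds.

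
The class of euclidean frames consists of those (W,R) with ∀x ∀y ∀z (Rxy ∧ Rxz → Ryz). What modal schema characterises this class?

◇p → □◇p

The condition is the Euclidean property. The 5 schema ◇p → □◇p defines it.
Suppose ◇p→□◇p is valid. Take Rxy, Rxz and set V(p)={y}. Then ◇p at x, so □◇p at x, so ◇p at z, so some w with Rzw has p; w=y, i.e. Rzy. By symmetry of the argument, Ryz.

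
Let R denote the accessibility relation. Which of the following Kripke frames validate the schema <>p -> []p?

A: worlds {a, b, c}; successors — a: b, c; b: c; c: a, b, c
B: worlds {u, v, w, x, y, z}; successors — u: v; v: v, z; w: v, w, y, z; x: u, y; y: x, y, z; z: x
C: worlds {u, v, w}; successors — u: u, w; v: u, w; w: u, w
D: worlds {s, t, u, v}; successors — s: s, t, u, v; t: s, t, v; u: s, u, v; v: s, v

The schema corresponds to partial functionality: forall x forall y forall z (Rxy & Rxz -> y = z).
A: fails — a sees both b and c.
B: fails — v sees both v and z.
C: fails — u sees both u and w.
D: fails — s sees both s and t.
Valid on no frame.

none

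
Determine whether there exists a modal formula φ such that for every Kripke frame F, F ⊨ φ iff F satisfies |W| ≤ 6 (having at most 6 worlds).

No — not modally definable

Any modally definable frame class is closed under disjoint unions.
Any modal formula valid on each of 7 disjoint one-world frames is valid on their disjoint union (validity is preserved under disjoint unions). Each one-world frame has |W|=1≤6, but the union has |W|=7.
Hence having at most 6 worlds is not modally definable.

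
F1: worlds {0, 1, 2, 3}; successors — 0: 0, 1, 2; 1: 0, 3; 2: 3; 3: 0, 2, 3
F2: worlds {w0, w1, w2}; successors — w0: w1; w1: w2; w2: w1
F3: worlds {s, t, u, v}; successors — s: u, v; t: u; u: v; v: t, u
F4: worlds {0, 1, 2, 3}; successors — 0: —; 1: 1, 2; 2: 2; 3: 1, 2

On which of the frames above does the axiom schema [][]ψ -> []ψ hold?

F1, F4

The schema corresponds to density: forall x forall y (Rxy -> exists z (Rxz & Rzy)).
F1: satisfies the condition.
F2: fails — Rw1w2 but no z with Rw1z and Rzw2.
F3: fails — Ruv but no z with Ruz and Rzv.
F4: satisfies the condition.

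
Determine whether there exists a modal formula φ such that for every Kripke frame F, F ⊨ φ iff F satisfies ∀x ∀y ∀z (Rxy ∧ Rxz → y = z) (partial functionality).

Yes, by ◇p → □p

Yes: it is partial functionality, defined by the CD schema ◇p → □p.
Suppose ◇p→□p is valid. Take Rxy, Rxz and set V(p)={y}. Then ◇p at x, so □p at x, so p at z, i.e. z=y.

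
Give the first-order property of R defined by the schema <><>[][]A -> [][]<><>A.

This is a Sahlqvist (Geach-type) schema ◇^2□^2A → □^2◇^2A.
Minimal-valuation argument: fix x; take any y with xR^2y and any z with xR^2z. Set V(A) to the set of worlds R-reachable from y in exactly 2 steps. Then □^2A holds at y, so the antecedent holds at x; validity forces ◇^2A at z, giving a w with zR^2w and yR^2w.
First-order correspondent: forall x forall y forall z ((x R^2 y & x R^2 z) -> exists w (y R^2 w & z R^2 w)).

forall x forall y forall z ((x R^2 y & x R^2 z) -> exists w (y R^2 w & z R^2 w))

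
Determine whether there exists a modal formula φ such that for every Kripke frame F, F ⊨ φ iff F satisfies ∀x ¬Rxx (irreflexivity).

No — not modally definable

If a class were modally definable it would be closed under surjective bounded morphisms (Goldblatt–Thomason).
The 2-cycle (worlds a,b with a→b→a) is irreflexive, and the map sending every world to a single reflexive point • is a surjective bounded morphism (forth: every edge maps to (•,•); back: every world has a successor). So any modal formula valid on the 2-cycle is also valid on the reflexive point, which is not irreflexive.
So the class is not modally definable.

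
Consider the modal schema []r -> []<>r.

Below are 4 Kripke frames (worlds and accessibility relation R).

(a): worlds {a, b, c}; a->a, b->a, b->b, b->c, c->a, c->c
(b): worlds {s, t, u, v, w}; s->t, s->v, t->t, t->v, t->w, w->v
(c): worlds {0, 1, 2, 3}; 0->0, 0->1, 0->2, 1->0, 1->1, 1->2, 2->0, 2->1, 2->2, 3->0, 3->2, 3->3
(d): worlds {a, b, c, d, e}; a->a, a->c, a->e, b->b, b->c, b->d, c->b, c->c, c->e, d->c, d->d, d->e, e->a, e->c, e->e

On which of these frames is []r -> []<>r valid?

The schema corresponds to a generalized confluence (Geach) condition: forall x forall z (xRz -> exists w (xRw & zRw)).
(a): condition met.
(b): fails — sRv but no w* with sRw* and vRw*.
(c): condition met.
(d): condition met.
Valid on: (a), (c), (d).

(a), (c), (d)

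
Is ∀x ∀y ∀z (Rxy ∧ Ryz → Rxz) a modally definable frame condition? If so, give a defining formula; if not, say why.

Yes, by □p → □□p

This is a Sahlqvist condition; the 4 axiom □p → □□p defines it.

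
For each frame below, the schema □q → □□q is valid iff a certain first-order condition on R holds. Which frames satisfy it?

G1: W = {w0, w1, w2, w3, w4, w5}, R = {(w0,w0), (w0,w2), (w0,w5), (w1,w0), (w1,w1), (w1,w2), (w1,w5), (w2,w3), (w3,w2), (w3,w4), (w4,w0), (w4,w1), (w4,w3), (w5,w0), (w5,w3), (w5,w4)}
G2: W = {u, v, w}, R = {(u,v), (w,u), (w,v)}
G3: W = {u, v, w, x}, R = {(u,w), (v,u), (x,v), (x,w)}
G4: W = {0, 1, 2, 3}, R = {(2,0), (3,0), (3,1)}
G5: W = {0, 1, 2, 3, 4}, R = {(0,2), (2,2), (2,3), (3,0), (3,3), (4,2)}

Frame correspondent (Sahlqvist): ∀x ∀y ∀z (Rxy ∧ Ryz → Rxz) — i.e. transitivity.
G1: fails — Rw1w5 and Rw5w3 but not Rw1w3.
G2: satisfies the condition.
G3: fails — Rvu and Ruw but not Rvw.
G4: satisfies the condition.
G5: fails — R02 and R23 but not R03.
Valid on: G2, G4.

G2, G4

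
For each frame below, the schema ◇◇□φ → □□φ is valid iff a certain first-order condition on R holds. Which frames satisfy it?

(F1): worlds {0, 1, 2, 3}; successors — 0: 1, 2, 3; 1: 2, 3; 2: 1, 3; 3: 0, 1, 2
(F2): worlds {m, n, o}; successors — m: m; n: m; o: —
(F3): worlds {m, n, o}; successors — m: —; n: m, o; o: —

The schema corresponds to a generalized confluence (Geach) condition: ∀x ∀y ∀z ((xR²y ∧ xR²z) → ∃w (yRw ∧ z = w)).
(F1): fails — 0R²0, 0R²0 but no w with 0Rw and 0=w.
(F2): condition met.
(F3): condition met.

(F2), (F3)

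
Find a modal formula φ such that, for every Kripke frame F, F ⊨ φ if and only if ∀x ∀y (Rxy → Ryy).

A defining formula is □(□q → q) (the T□ axiom).
Suppose □(□q→q) is valid. Take Rxy and set V(q)={w : Ryw}. Then at y, □q holds; since □(□q→q) at x, □q→q at y, so q at y, i.e. Ryy.

□(□q → q)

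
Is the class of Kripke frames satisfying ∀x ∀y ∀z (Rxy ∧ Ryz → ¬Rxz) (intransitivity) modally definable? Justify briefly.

Any modally definable frame class is closed under surjective bounded morphisms.
The 3-cycle (worlds s,t,u with s→t→u→s) is intransitive. Mapping every world to a single reflexive point • is a surjective bounded morphism; the reflexive point is not intransitive (R••∧R•• but R••).
Hence intransitivity is not modally definable.

No — not modally definable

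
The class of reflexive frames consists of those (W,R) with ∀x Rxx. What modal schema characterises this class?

□ψ → ψ

The condition is reflexivity. The T schema □ψ → ψ defines it.
Suppose □ψ→ψ is valid. At any x set V(ψ)={w : Rxw}. Then □ψ holds at x, so ψ holds at x, i.e. Rxx.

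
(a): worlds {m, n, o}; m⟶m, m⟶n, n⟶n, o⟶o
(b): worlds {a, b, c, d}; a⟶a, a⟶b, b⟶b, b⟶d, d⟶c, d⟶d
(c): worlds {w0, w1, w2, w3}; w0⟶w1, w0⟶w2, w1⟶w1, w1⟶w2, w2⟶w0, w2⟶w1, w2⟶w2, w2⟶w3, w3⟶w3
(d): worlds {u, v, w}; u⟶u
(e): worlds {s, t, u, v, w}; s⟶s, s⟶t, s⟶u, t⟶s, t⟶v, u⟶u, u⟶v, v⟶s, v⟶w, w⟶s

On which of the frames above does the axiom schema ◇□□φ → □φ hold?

The schema corresponds to a generalized confluence (Geach) condition: ∀x ∀y ∀z ((xRy ∧ xRz) → ∃w (yR²w ∧ z = w)).
(a): fails — mRn, mRm but no w with nR²w and m=w.
(b): fails — aRb, aRa but no w with bR²w and a=w.
(c): fails — w2Rw3, w2Rw0 but no w with w3R²w and w0=w.
(d): condition met.
(e): fails — sRu, sRt but no w* with uR²w* and t=w*.

(d)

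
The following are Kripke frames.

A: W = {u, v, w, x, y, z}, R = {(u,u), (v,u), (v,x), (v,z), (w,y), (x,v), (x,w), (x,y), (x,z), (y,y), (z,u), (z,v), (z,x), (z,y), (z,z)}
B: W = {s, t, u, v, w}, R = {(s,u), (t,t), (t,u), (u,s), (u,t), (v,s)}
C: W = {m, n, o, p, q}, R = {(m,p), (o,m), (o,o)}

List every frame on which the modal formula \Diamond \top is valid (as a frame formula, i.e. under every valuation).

A

Frame correspondent (Sahlqvist): \forall x \exists y Rxy — i.e. seriality.
A: ✓.
B: fails — world w has no successor.
C: fails — world n has no successor.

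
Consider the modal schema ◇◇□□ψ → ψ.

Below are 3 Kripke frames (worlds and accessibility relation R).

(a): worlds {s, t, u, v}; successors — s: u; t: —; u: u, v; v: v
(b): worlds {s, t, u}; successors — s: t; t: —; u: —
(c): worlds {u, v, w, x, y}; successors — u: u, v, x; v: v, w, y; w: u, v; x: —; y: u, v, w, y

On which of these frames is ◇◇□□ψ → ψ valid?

This is the axiom for a generalized confluence (Geach) condition; its first-order frame correspondent is ∀x ∀y (xR²y → ∃w (yR²w ∧ x = w)).
(a): fails — sR²u but no w with uR²w and s=w.
(b): holds.
(c): fails — uR²x but no t with xR²t and u=t.

(b)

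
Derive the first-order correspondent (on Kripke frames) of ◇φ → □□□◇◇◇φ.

This is a Sahlqvist (Geach-type) schema ◇^1□^0φ → □^3◇^3φ.
Minimal-valuation argument: fix x; take any y with xR^1y and any z with xR^3z. Set V(φ) to the set of worlds R-reachable from y in exactly 0 steps. Then □^0φ holds at y, so the antecedent holds at x; validity forces ◇^3φ at z, giving a w with zR^3w and yR^0w.
First-order correspondent: ∀x ∀y ∀z ((xRy ∧ xR³z) → ∃w (y = w ∧ zR³w)).

∀x ∀y ∀z ((xRy ∧ xR³z) → ∃w (y = w ∧ zR³w))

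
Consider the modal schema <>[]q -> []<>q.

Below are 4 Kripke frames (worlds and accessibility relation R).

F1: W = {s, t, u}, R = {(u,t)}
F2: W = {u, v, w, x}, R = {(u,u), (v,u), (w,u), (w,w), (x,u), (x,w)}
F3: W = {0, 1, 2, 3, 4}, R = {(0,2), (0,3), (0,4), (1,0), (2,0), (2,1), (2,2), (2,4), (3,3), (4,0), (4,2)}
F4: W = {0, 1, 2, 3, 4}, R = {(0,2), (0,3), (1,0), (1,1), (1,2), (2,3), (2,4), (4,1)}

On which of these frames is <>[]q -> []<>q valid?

This is the axiom for convergence; its first-order frame correspondent is forall x forall y forall z (Rxy & Rxz -> exists w (Ryw & Rzw)).
F1: fails — Rut and Rut but t and t have no common successor.
F2: satisfies the condition.
F3: fails — R02 and R03 but 2 and 3 have no common successor.
F4: fails — R02 and R03 but 2 and 3 have no common successor.
Valid on: F2.

F2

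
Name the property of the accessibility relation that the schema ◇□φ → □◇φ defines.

Suppose ◇□φ→□◇φ is valid. Take Rxy, Rxz and set V(φ)={w : Ryw}. Then □φ at y so ◇□φ at x, so □◇φ at x, so ◇φ at z, giving w with Rzw and Ryw.

convergence: ∀x ∀y ∀z (Rxy ∧ Rxz → ∃w (Ryw ∧ Rzw))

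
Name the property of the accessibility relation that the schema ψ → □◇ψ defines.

symmetry: ∀x ∀y (Rxy → Ryx)

Suppose ψ→□◇ψ is valid. Take Rxy and set V(ψ)={x}. Then ψ at x, so □◇ψ at x, so ◇ψ at y, so some z with Ryz has ψ; z=x, i.e. Ryx.
Conversely, any frame satisfying ∀x ∀y (Rxy → Ryx) validates the schema.
So the correspondent is symmetry.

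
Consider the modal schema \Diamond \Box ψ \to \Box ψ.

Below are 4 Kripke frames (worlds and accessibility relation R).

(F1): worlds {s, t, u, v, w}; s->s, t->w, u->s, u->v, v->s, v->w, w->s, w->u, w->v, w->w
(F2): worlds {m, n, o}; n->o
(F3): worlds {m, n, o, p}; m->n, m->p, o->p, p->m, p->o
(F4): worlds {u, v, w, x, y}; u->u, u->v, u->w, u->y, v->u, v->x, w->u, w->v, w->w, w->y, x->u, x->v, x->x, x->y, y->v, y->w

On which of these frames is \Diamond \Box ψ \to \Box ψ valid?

none

The schema corresponds to the Euclidean property: \forall x \forall y \forall z (Rxy \wedge Rxz \to Ryz).
(F1): fails — Ruv and Ruv but not Rvv.
(F2): fails — Rno and Rno but not Roo.
(F3): fails — Rmn and Rmn but not Rnn.
(F4): fails — Ruv and Ruv but not Rvv.
Valid on no frame.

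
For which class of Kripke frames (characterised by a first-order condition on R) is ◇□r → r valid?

Replacing r by ¬r and contraposing gives the equivalent schema r → □◇r.
Suppose r→□◇r is valid. Take Rxy and set V(r)={x}. Then r at x, so □◇r at x, so ◇r at y, so some z with Ryz has r; z=x, i.e. Ryx.
Conversely, on a frame with symmetry the schema holds at every world under every valuation.
So the correspondent is symmetry.

symmetry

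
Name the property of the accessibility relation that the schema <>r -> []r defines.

Suppose ◇r→□r is valid. Take Rxy, Rxz and set V(r)={y}. Then ◇r at x, so □r at x, so r at z, i.e. z=y.
The converse is a direct semantic check.
Frame condition: forall x forall y forall z (Rxy & Rxz -> y = z).

partial functionality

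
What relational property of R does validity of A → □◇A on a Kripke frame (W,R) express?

This is the B axiom.
It corresponds to symmetry: ∀x ∀y (Rxy → Ryx).

Symmetry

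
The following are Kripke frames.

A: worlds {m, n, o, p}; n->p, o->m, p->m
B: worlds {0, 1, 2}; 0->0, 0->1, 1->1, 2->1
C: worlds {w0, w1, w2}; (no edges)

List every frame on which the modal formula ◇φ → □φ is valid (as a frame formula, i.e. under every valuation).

A, C

This is the axiom for partial functionality; its first-order frame correspondent is ∀x ∀y ∀z (Rxy ∧ Rxz → y = z).
A: condition met.
B: fails — 0 sees both 0 and 1.
C: condition met.
Valid on: A, C.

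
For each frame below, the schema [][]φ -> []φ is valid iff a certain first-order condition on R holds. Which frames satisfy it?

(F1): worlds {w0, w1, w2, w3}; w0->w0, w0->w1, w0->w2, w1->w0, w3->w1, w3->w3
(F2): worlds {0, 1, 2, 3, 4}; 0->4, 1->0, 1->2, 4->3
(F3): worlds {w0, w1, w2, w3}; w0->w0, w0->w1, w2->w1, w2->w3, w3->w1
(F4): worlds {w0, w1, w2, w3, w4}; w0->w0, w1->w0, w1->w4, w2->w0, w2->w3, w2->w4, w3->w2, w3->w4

The schema corresponds to density: forall x forall y (Rxy -> exists z (Rxz & Rzy)).
(F1): ✓.
(F2): fails — R12 but no z with R1z and Rz2.
(F3): fails — Rw3w1 but no z with Rw3z and Rzw1.
(F4): fails — Rw3w2 but no z with Rw3z and Rzw2.

(F1)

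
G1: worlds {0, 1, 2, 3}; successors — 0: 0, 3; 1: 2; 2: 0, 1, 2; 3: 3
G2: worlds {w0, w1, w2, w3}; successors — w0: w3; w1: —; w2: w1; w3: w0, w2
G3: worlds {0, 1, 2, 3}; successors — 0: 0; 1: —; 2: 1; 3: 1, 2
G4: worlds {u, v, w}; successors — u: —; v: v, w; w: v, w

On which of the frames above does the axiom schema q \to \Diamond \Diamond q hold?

This is the axiom for a generalized confluence (Geach) condition; its first-order frame correspondent is \forall x \exists w (x = w \wedge x R^2 w).
G1: condition met.
G2: fails — at w1 but no w with w1=w and w1R²w.
G3: fails — at 1 but no w with 1=w and 1R²w.
G4: fails — at u but no t with u=t and uR²t.

G1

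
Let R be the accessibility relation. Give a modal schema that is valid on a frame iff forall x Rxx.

□s → s

This is reflexivity; the standard corresponding axiom is T: □s → s.
Suppose □s→s is valid. At any x set V(s)={w : Rxw}. Then □s holds at x, so s holds at x, i.e. Rxx.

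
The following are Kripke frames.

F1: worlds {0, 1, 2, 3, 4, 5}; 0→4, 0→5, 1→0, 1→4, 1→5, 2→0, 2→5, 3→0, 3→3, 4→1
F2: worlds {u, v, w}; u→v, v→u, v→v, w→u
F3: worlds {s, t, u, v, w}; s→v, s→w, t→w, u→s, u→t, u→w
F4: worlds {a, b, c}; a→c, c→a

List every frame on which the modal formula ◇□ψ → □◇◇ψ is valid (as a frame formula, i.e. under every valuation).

The schema corresponds to a generalized confluence (Geach) condition: ∀x ∀y ∀z ((xRy ∧ xRz) → ∃w (yRw ∧ zR²w)).
F1: fails — 0R4, 0R4 but no w with 4Rw and 4R²w.
F2: holds.
F3: fails — sRv, sRv but no w* with vRw* and vR²w*.
F4: fails — aRc, aRc but no w with cRw and cR²w.

F2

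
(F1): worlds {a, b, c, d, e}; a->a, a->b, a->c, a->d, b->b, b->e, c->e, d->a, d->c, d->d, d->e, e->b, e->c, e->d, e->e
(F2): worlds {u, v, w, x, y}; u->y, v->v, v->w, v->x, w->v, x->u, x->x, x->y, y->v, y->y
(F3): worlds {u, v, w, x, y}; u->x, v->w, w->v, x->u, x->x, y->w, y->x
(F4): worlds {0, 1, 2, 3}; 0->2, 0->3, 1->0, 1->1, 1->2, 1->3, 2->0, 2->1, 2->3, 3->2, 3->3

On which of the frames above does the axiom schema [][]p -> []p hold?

(F1), (F2), (F4)

The schema corresponds to density: forall x forall y (Rxy -> exists z (Rxz & Rzy)).
(F1): holds.
(F2): holds.
(F3): fails — Rvw but no z with Rvz and Rzw.
(F4): holds.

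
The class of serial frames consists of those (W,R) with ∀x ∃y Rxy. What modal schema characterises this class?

The condition is seriality. The D schema □ψ → ◇ψ defines it.
Suppose □ψ→◇ψ is valid. At any x set V(ψ)=W. Then □ψ at x, so ◇ψ at x, so x has a successor.

□ψ → ◇ψ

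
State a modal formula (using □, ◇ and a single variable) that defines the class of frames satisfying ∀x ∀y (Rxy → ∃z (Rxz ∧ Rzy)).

□□s → □s

This is density; the standard corresponding axiom is C4: □□s → □s.
Suppose □□s→□s is valid. Take Rxy and set V(s)={w : xR²w}. Then □□s at x, so □s at x, so s at y, i.e. ∃z(Rxz∧Rzy).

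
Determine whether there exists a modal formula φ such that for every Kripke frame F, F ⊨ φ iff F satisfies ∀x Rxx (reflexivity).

Yes, by □r → r

This is a Sahlqvist condition; the T axiom □r → r defines it.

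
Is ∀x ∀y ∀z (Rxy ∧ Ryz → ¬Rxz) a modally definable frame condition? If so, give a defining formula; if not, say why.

Modal frame validity is preserved under surjective bounded morphisms.
The 7-cycle (worlds 0,1,2,3,4,5,6 with 0→1→2→3→4→5→6→0) is intransitive. Mapping every world to a single reflexive point • is a surjective bounded morphism; the reflexive point is not intransitive (R••∧R•• but R••).
So the class is not modally definable.

No — not modally definable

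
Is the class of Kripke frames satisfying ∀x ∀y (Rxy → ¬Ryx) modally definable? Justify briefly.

If a class were modally definable it would be closed under surjective bounded morphisms (Goldblatt–Thomason).
The 5-cycle (worlds a,b,c,d,e with a→b→c→d→e→a) is asymmetric. Mapping every world to a single reflexive point • is a surjective bounded morphism, and the reflexive point is not asymmetric (R•• but asymmetry requires ¬R••).
Hence asymmetry is not modally definable.

No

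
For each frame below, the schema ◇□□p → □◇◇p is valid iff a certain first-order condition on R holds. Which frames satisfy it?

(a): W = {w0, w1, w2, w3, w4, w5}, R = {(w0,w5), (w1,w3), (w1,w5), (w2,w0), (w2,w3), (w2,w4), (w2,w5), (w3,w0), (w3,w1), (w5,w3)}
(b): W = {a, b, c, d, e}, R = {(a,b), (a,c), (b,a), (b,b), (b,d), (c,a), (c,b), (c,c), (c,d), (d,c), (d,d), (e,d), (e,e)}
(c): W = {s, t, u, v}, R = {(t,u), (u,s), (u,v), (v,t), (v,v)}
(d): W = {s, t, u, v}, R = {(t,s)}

This is the axiom for a generalized confluence (Geach) condition; its first-order frame correspondent is ∀x ∀y ∀z ((xRy ∧ xRz) → ∃w (yR²w ∧ zR²w)).
(a): fails — w1Rw3, w1Rw5 but no w with w3R²w and w5R²w.
(b): condition met.
(c): fails — uRs, uRs but no w with sR²w and sR²w.
(d): fails — tRs, tRs but no w with sR²w and sR²w.
Valid on: (b).

(b)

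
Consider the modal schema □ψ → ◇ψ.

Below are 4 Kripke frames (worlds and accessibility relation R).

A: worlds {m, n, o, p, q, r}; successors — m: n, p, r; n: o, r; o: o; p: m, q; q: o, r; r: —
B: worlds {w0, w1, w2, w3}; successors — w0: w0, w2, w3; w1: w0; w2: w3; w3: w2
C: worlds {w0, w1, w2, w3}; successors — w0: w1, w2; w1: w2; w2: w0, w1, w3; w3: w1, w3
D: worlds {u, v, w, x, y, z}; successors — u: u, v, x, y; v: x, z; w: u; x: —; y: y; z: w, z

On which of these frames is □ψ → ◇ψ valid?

B, C

This is the axiom for seriality; its first-order frame correspondent is ∀x ∃y Rxy.
A: fails — world r has no successor.
B: holds.
C: holds.
D: fails — world x has no successor.
Valid on: B, C.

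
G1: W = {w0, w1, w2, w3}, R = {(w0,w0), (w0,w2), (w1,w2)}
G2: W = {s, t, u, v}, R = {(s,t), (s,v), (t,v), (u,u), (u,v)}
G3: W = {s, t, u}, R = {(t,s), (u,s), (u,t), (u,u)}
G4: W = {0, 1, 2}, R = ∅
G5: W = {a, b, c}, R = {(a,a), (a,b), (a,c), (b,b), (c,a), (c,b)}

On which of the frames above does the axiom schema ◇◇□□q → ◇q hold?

G4, G5

Frame correspondent (Sahlqvist): ∀x ∀y (xR²y → ∃w (yR²w ∧ xRw)) — i.e. a generalized confluence (Geach) condition.
G1: fails — w0R²w2 but no w with w2R²w and w0Rw.
G2: fails — sR²v but no w with vR²w and sRw.
G3: fails — uR²s but no w with sR²w and uRw.
G4: holds.
G5: holds.
Valid on: G4, G5.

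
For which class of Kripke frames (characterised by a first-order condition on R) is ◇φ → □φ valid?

Suppose ◇φ→□φ is valid. Take Rxy, Rxz and set V(φ)={y}. Then ◇φ at x, so □φ at x, so φ at z, i.e. z=y.

partial functionality: ∀x ∀y ∀z (Rxy ∧ Rxz → y = z)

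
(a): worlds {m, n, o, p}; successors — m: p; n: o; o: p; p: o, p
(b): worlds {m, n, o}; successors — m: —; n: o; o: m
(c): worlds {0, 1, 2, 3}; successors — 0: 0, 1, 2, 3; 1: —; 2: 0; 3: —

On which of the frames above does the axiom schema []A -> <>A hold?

Frame correspondent (Sahlqvist): forall x exists y Rxy — i.e. seriality.
(a): holds.
(b): fails — world m has no successor.
(c): fails — world 1 has no successor.

(a)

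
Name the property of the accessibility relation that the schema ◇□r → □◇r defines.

This schema is the .2 axiom.
It corresponds to convergence: ∀x ∀y ∀z (Rxy ∧ Rxz → ∃w (Ryw ∧ Rzw)).

convergence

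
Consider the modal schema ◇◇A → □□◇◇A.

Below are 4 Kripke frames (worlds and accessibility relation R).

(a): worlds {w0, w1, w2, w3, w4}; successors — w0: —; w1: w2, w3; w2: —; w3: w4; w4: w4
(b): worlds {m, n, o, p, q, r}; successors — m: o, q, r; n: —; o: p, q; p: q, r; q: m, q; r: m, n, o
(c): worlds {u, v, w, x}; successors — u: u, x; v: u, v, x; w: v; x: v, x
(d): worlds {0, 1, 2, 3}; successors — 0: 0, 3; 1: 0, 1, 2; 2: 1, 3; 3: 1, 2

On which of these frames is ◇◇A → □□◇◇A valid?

Frame correspondent (Sahlqvist): ∀x ∀y ∀z ((xR²y ∧ xR²z) → ∃w (y = w ∧ zR²w)) — i.e. a generalized confluence (Geach) condition.
(a): holds.
(b): fails — mR²m, mR²n but no w with m=w and nR²w.
(c): holds.
(d): fails — 0R²3, 0R²2 but no w with 3=w and 2R²w.

(a), (c)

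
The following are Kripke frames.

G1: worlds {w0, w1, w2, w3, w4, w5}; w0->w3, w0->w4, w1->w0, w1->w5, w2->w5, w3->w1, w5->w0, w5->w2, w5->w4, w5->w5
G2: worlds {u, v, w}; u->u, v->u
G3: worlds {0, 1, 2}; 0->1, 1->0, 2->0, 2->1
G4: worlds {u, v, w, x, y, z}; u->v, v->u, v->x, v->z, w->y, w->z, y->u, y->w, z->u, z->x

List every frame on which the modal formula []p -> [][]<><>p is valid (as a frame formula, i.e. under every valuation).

G2

The schema corresponds to a generalized confluence (Geach) condition: forall x forall z (x R^2 z -> exists w (xRw & z R^2 w)).
G1: fails — w1R²w0 but no w with w1Rw and w0R²w.
G2: satisfies the condition.
G3: fails — 0R²0 but no w with 0Rw and 0R²w.
G4: fails — uR²u but no t with uRt and uR²t.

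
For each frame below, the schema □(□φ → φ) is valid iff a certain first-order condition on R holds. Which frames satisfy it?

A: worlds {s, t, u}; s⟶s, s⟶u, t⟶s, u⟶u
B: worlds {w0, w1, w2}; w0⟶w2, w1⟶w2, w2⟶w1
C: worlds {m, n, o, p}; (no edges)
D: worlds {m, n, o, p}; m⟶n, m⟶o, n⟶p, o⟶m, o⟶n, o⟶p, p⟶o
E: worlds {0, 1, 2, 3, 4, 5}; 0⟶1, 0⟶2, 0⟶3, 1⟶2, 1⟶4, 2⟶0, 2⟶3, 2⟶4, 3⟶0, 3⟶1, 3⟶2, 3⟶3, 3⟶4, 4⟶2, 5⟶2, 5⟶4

A, C

Frame correspondent (Sahlqvist): ∀x ∀y (Rxy → Ryy) — i.e. shift-reflexivity.
A: condition met.
B: fails — Rw1w2 but not Rw2w2.
C: condition met.
D: fails — Ron but not Rnn.
E: fails — R34 but not R44.
Valid on: A, C.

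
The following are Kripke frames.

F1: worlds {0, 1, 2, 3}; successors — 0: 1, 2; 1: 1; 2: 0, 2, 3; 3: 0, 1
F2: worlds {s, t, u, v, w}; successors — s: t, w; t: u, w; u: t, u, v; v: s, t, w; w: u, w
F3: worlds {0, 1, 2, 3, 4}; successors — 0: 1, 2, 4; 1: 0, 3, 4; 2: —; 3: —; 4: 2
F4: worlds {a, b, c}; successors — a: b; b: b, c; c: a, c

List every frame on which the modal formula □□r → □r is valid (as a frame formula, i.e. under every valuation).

Frame correspondent (Sahlqvist): ∀x ∀y (Rxy → ∃z (Rxz ∧ Rzy)) — i.e. density.
F1: fails — R30 but no z with R3z and Rz0.
F2: fails — Rvs but no z with Rvz and Rzs.
F3: fails — R10 but no z with R1z and Rz0.
F4: holds.
Valid on: F4.

F4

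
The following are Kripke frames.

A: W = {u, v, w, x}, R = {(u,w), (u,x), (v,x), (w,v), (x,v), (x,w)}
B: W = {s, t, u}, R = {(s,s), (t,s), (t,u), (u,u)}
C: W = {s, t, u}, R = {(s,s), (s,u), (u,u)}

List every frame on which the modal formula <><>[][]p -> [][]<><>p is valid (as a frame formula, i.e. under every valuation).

The schema corresponds to a generalized confluence (Geach) condition: forall x forall y forall z ((x R^2 y & x R^2 z) -> exists w (y R^2 w & z R^2 w)).
A: fails — uR²v, uR²w but no t with vR²t and wR²t.
B: fails — tR²s, tR²u but no w with sR²w and uR²w.
C: holds.
Valid on: C.

C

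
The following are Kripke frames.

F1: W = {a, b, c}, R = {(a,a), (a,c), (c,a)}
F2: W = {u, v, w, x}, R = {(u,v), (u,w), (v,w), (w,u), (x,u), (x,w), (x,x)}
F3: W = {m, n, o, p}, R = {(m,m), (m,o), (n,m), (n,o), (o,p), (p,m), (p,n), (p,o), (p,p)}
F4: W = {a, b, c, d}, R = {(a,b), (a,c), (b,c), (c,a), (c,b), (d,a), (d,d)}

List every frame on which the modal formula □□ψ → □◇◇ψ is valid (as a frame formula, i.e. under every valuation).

This is the axiom for a generalized confluence (Geach) condition; its first-order frame correspondent is ∀x ∀z (xRz → ∃w (xR²w ∧ zR²w)).
F1: satisfies the condition.
F2: fails — vRw but no t with vR²t and wR²t.
F3: satisfies the condition.
F4: satisfies the condition.

F1, F3, F4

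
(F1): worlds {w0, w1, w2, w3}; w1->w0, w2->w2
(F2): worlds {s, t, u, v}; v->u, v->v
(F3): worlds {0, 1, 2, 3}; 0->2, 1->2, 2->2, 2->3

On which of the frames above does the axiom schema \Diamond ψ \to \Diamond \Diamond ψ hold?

(F2), (F3)

This is the axiom for a generalized confluence (Geach) condition; its first-order frame correspondent is \forall x \forall y (xRy \to \exists w (y = w \wedge x R^2 w)).
(F1): fails — w1Rw0 but no w with w0=w and w1R²w.
(F2): ✓.
(F3): ✓.
Valid on: (F2), (F3).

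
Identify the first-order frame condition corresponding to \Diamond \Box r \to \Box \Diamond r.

Suppose ◇□r→□◇r is valid. Take Rxy, Rxz and set V(r)={w : Ryw}. Then □r at y so ◇□r at x, so □◇r at x, so ◇r at z, giving w with Rzw and Ryw.

convergence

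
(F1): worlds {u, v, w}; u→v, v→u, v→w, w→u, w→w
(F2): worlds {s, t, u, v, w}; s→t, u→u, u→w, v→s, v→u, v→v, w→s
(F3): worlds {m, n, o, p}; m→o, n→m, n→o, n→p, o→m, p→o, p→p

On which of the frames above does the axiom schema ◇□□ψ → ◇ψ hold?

(F1), (F3)

Frame correspondent (Sahlqvist): ∀x ∀y (xRy → ∃w (yR²w ∧ xRw)) — i.e. a generalized confluence (Geach) condition.
(F1): ✓.
(F2): fails — sRt but no w* with tR²w* and sRw*.
(F3): ✓.
Valid on: (F1), (F3).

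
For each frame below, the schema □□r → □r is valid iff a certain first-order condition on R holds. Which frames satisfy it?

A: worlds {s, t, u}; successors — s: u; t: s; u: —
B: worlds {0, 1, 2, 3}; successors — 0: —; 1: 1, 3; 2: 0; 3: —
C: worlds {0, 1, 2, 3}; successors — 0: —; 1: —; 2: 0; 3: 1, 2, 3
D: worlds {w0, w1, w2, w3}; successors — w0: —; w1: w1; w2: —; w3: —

D

This is the axiom for density; its first-order frame correspondent is ∀x ∀y (Rxy → ∃z (Rxz ∧ Rzy)).
A: fails — Rsu but no z with Rsz and Rzu.
B: fails — R20 but no z with R2z and Rz0.
C: fails — R20 but no z with R2z and Rz0.
D: condition met.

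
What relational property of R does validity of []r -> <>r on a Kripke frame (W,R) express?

This is the D axiom.
It corresponds to seriality: forall x exists y Rxy.

seriality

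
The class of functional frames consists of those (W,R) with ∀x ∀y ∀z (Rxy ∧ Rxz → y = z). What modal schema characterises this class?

◇r → □r

The condition is partial functionality. The CD schema ◇r → □r defines it.
Suppose ◇r→□r is valid. Take Rxy, Rxz and set V(r)={y}. Then ◇r at x, so □r at x, so r at z, i.e. z=y.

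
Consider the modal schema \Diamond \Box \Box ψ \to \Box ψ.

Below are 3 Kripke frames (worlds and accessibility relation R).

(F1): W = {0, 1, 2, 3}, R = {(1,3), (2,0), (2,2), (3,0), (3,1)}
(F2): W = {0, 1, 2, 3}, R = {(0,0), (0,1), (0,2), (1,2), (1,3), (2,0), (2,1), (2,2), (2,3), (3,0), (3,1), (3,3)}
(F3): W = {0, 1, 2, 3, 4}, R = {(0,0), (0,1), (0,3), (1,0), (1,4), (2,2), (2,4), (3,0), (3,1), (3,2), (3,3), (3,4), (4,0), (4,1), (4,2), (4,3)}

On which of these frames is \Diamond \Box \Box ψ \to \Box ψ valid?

(F2)

Frame correspondent (Sahlqvist): \forall x \forall y \forall z ((xRy \wedge xRz) \to \exists w (y R^2 w \wedge z = w)) — i.e. a generalized confluence (Geach) condition.
(F1): fails — 2R0, 2R0 but no w with 0R²w and 0=w.
(F2): satisfies the condition.
(F3): fails — 3R1, 3R4 but no w with 1R²w and 4=w.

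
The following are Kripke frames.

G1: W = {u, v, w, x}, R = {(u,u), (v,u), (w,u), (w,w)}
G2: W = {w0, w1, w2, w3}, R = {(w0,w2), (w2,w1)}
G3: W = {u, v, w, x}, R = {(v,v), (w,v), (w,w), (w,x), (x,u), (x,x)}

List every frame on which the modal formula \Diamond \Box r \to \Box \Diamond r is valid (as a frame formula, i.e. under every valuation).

G1

This is the axiom for convergence; its first-order frame correspondent is \forall x \forall y \forall z (Rxy \wedge Rxz \to \exists w (Ryw \wedge Rzw)).
G1: condition met.
G2: fails — Rw2w1 and Rw2w1 but w1 and w1 have no common successor.
G3: fails — Rwx and Rwv but x and v have no common successor.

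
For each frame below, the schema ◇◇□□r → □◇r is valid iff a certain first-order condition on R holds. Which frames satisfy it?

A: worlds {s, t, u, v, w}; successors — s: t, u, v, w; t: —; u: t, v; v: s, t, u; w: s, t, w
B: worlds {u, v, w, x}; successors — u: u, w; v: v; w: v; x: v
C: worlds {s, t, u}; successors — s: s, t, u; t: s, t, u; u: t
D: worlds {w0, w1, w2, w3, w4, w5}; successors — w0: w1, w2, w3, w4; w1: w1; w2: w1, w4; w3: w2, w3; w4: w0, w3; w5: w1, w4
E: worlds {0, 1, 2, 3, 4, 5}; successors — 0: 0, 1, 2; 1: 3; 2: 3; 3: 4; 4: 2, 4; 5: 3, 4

The schema corresponds to a generalized confluence (Geach) condition: ∀x ∀y ∀z ((xR²y ∧ xRz) → ∃w (yR²w ∧ zRw)).
A: fails — sR²s, sRt but no w* with sR²w* and tRw*.
B: fails — uR²v, uRu but no t with vR²t and uRt.
C: satisfies the condition.
D: fails — w0R²w1, w0Rw3 but no w with w1R²w and w3Rw.
E: fails — 0R²1, 0R0 but no w with 1R²w and 0Rw.

C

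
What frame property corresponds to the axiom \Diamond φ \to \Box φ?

Partial functionality

This is the CD axiom.
It corresponds to partial functionality: \forall x \forall y \forall z (Rxy \wedge Rxz \to y = z).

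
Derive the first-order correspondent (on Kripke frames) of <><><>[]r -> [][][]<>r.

forall x forall y forall z ((x R^3 y & x R^3 z) -> exists w (yRw & zRw))

This is a Sahlqvist (Geach-type) schema ◇^3□^1r → □^3◇^1r.
Minimal-valuation argument: fix x; take any y with xR^3y and any z with xR^3z. Set V(r) to the set of worlds R-reachable from y in exactly 1 step. Then □^1r holds at y, so the antecedent holds at x; validity forces ◇^1r at z, giving a w with zR^1w and yR^1w.
First-order correspondent: forall x forall y forall z ((x R^3 y & x R^3 z) -> exists w (yRw & zRw)).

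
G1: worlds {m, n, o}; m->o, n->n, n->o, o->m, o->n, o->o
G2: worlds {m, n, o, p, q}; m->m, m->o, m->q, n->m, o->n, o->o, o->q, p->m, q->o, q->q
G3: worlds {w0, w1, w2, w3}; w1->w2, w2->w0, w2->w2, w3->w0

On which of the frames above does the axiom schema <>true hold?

The schema corresponds to seriality: forall x exists y Rxy.
G1: ✓.
G2: ✓.
G3: fails — world w0 has no successor.
Valid on: G1, G2.

G1, G2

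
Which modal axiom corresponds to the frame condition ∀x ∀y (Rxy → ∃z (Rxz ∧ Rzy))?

This is density; the standard corresponding axiom is C4: □□p → □p.
Suppose □□p→□p is valid. Take Rxy and set V(p)={w : xR²w}. Then □□p at x, so □p at x, so p at y, i.e. ∃z(Rxz∧Rzy).

□□p → □p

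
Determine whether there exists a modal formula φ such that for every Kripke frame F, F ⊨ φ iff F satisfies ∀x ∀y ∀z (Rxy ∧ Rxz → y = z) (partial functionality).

Definable; ◇r → □r defines it

The condition is partial functionality. A defining modal formula is ◇r → □r.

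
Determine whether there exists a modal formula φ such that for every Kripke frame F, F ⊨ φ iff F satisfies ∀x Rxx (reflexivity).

This is a Sahlqvist condition; the T axiom □p → p defines it.
Suppose □p→p is valid. At any x set V(p)={w : Rxw}. Then □p holds at x, so p holds at x, i.e. Rxx.

Yes — defined by □p → p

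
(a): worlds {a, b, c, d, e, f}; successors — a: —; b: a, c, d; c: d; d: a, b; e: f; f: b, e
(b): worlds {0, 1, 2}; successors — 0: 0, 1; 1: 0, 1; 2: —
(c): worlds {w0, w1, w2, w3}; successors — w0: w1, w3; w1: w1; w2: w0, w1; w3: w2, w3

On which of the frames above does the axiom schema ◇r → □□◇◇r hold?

(b)

The schema corresponds to a generalized confluence (Geach) condition: ∀x ∀y ∀z ((xRy ∧ xR²z) → ∃w (y = w ∧ zR²w)).
(a): fails — bRa, bR²a but no w with a=w and aR²w.
(b): ✓.
(c): fails — w0Rw3, w0R²w1 but no w with w3=w and w1R²w.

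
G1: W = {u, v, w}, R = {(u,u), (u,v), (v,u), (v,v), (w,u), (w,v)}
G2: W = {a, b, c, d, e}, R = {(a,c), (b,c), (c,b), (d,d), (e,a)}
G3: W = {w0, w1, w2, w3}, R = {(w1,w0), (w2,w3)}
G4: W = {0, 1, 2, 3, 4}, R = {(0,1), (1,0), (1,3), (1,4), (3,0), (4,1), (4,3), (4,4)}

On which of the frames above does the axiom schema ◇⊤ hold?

G1, G2

This is the axiom for seriality; its first-order frame correspondent is ∀x ∃y Rxy.
G1: holds.
G2: holds.
G3: fails — world w0 has no successor.
G4: fails — world 2 has no successor.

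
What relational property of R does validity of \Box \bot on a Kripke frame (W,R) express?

□⊥ is valid iff no world has any successor (otherwise □⊥ fails at any world with one).

emptiness of R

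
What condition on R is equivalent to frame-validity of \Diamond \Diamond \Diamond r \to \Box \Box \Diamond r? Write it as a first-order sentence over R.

This is a Sahlqvist (Geach-type) schema ◇^3□^0r → □^2◇^1r.
First-order correspondent: \forall x \forall y \forall z ((x R^3 y \wedge x R^2 z) \to \exists w (y = w \wedge zRw)).

\forall x \forall y \forall z ((x R^3 y \wedge x R^2 z) \to \exists w (y = w \wedge zRw))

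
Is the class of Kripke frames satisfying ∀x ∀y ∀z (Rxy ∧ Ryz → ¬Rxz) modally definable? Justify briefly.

If a class were modally definable it would be closed under surjective bounded morphisms (Goldblatt–Thomason).
The 3-cycle (worlds 0,1,2 with 0→1→2→0) is intransitive. Mapping every world to a single reflexive point • is a surjective bounded morphism; the reflexive point is not intransitive (R••∧R•• but R••).
So no modal formula (or set of formulas) defines exactly the intransitive frames.

Not definable by any modal formula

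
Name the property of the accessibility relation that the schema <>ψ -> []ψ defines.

This is the CD axiom.
Its frame correspondent is partial functionality — forall x forall y forall z (Rxy & Rxz -> y = z).

partial functionality: forall x forall y forall z (Rxy & Rxz -> y = z)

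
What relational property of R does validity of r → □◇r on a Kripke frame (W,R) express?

symmetry

This is the B axiom.
It corresponds to symmetry: ∀x ∀y (Rxy → Ryx).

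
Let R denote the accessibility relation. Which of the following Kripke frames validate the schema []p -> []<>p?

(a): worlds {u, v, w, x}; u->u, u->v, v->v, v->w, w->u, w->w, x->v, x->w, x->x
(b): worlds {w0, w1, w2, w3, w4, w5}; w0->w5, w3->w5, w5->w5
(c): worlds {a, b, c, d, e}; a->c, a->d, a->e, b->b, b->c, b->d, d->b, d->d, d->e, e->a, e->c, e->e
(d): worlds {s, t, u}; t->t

Frame correspondent (Sahlqvist): forall x forall z (xRz -> exists w (xRw & zRw)) — i.e. a generalized confluence (Geach) condition.
(a): ✓.
(b): ✓.
(c): fails — aRc but no w with aRw and cRw.
(d): ✓.
Valid on: (a), (b), (d).

(a), (b), (d)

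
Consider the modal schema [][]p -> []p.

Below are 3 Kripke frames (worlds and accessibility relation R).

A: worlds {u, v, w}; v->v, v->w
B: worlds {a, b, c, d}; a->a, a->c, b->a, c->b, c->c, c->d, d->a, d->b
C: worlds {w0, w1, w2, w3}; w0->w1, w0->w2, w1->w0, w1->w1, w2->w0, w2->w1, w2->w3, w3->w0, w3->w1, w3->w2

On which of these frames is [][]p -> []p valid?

Frame correspondent (Sahlqvist): forall x forall y (Rxy -> exists z (Rxz & Rzy)) — i.e. density.
A: holds.
B: fails — Rdb but no z with Rdz and Rzb.
C: fails — Rw0w2 but no z with Rw0z and Rzw2.
Valid on: A.

A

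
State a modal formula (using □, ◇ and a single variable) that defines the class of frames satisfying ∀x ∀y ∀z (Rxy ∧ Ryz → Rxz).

□s → □□s

The condition is transitivity. The 4 schema □s → □□s defines it.
Suppose □s→□□s is valid. Take Rxy, Ryz and set V(s)={w : Rxw}. Then □s at x, so □□s at x, so □s at y, so s at z, i.e. Rxz.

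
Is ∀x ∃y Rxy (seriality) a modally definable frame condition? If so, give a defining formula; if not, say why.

This is a Sahlqvist condition; the D axiom □r → ◇r defines it.
Suppose □r→◇r is valid. At any x set V(r)=W. Then □r at x, so ◇r at x, so x has a successor.

Yes — defined by □r → ◇r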